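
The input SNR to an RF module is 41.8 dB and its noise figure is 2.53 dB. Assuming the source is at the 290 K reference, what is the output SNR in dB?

By definition F = SNR_in/SNR_out, so in dB: SNR_out = SNR_in − NF
SNR_out = 41.8 − 2.53 = 39.27 dB

39.27 dB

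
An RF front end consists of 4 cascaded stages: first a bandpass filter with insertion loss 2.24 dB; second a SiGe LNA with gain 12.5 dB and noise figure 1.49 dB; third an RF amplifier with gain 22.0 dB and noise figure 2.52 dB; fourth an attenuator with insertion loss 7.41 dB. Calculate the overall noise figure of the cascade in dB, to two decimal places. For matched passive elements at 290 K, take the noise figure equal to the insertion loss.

Convert to linear (a loss of L dB is a gain of −L dB): F_i = 10^(NF_i/10), G_i = 10^(G_i,dB/10)
  Stage 1: F_1 = 10^(2.24/10) = 1.675, G_1 = 10^(−2.24/10) = 0.5970
  Stage 2: F_2 = 10^(1.49/10) = 1.409, G_2 = 10^(12.5/10) = 17.78
  Stage 3: F_3 = 10^(2.52/10) = 1.786, G_3 = 10^(22.0/10) = 158.5
  Stage 4: F_4 = 10^(7.41/10) = 5.508, G_4 = 10^(−7.41/10) = 0.1816
Friis cascade:
  F = 1.675 + (1.409 − 1)/0.5970 + (1.786 − 1)/10.62 + (5.508 − 1)/1683 = 2.437
NF = 10 log₁₀(2.437) = 3.87 dB

3.87 dB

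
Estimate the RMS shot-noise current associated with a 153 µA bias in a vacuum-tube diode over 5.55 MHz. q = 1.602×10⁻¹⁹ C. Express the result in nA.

16.5 nA

I_n = √(2qI·B)
2qI·B = 2 × 1.602×10⁻¹⁹ × 1.53×10⁻⁴ × 5.55×10⁶ = 2.72×10⁻¹⁶ A²
I_n = √(2.72×10⁻¹⁶) = 1.65×10⁻⁸ A = 16.5 nA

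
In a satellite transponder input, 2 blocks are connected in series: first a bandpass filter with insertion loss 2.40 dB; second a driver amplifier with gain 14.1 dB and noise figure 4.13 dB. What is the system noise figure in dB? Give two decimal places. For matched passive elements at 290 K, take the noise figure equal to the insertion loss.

6.53 dB

Convert to linear (a loss of L dB is a gain of −L dB): F_i = 10^(NF_i/10), G_i = 10^(G_i,dB/10)
  Stage 1: F_1 = 10^(2.40/10) = 1.738, G_1 = 10^(−2.40/10) = 0.5754
  Stage 2: F_2 = 10^(4.13/10) = 2.588, G_2 = 10^(14.1/10) = 25.70
Friis cascade:
  F = 1.738 + (2.588 − 1)/0.5754 = 4.498
NF = 10 log₁₀(4.498) = 6.53 dB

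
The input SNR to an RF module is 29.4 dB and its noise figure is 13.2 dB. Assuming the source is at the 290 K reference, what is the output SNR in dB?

16.2 dB

By definition F = SNR_in/SNR_out, so in dB: SNR_out = SNR_in − NF
SNR_out = 29.4 − 13.2 = 16.2 dB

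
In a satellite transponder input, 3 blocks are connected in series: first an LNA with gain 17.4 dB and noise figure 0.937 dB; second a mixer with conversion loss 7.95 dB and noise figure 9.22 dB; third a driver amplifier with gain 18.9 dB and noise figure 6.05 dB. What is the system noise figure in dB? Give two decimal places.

2.35 dB

Convert to linear (a loss of L dB is a gain of −L dB): F_i = 10^(NF_i/10), G_i = 10^(G_i,dB/10)
  Stage 1: F_1 = 10^(0.937/10) = 1.241, G_1 = 10^(17.4/10) = 54.95
  Stage 2: F_2 = 10^(9.22/10) = 8.356, G_2 = 10^(−7.95/10) = 0.1603
  Stage 3: F_3 = 10^(6.05/10) = 4.027, G_3 = 10^(18.9/10) = 77.62
Friis cascade:
  F = 1.241 + (8.356 − 1)/54.95 + (4.027 − 1)/8.810 = 1.718
NF = 10 log₁₀(1.718) = 2.35 dB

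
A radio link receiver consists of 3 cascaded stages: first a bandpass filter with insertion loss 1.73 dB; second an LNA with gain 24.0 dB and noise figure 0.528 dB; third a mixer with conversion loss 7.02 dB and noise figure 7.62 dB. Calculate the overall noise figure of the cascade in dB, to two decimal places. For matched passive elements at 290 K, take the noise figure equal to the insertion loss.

2.33 dB

Convert to linear (a loss of L dB is a gain of −L dB): F_i = 10^(NF_i/10), G_i = 10^(G_i,dB/10)
  Stage 1: F_1 = 10^(1.73/10) = 1.489, G_1 = 10^(−1.73/10) = 0.6714
  Stage 2: F_2 = 10^(0.528/10) = 1.129, G_2 = 10^(24.0/10) = 251.2
  Stage 3: F_3 = 10^(7.62/10) = 5.781, G_3 = 10^(−7.02/10) = 0.1986
Friis cascade:
  F = 1.489 + (1.129 − 1)/0.6714 + (5.781 − 1)/168.7 = 1.710
NF = 10 log₁₀(1.710) = 2.33 dB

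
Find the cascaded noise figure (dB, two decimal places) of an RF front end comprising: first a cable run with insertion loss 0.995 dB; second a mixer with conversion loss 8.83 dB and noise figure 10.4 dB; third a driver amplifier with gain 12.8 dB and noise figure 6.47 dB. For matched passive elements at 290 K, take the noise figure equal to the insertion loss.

Convert to linear (a loss of L dB is a gain of −L dB): F_i = 10^(NF_i/10), G_i = 10^(G_i,dB/10)
  Stage 1: F_1 = 10^(0.995/10) = 1.257, G_1 = 10^(−0.995/10) = 0.7952
  Stage 2: F_2 = 10^(10.4/10) = 10.96, G_2 = 10^(−8.83/10) = 0.1309
  Stage 3: F_3 = 10^(6.47/10) = 4.436, G_3 = 10^(12.8/10) = 19.05
Friis cascade:
  F = 1.257 + (10.96 − 1)/0.7952 + (4.436 − 1)/0.1041 = 46.79
NF = 10 log₁₀(46.79) = 16.70 dB

16.70 dB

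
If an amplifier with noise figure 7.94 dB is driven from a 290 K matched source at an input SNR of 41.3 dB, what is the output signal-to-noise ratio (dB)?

33.36 dB

By definition F = SNR_in/SNR_out, so in dB: SNR_out = SNR_in − NF
SNR_out = 41.3 − 7.94 = 33.36 dB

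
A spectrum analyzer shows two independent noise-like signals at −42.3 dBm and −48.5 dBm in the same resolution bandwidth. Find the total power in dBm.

Convert to linear, add, convert back:
P₁ = 5.89×10⁻⁸ W, P₂ = 1.41×10⁻⁸ W
P_tot = 7.30×10⁻⁸ W → 10 log₁₀(P_tot / 10⁻³) = −41.4 dBm

−41.4 dBm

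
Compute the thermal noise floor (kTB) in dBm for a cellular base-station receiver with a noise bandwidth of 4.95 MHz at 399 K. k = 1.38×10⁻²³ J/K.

−105.6 dBm

P_n = kTB = 1.38×10⁻²³ × 399 × 4.95×10⁶ = 2.73×10⁻¹⁴ W
In dBm: 10 log₁₀(2.73×10⁻¹⁴ / 10⁻³) = −105.6 dBm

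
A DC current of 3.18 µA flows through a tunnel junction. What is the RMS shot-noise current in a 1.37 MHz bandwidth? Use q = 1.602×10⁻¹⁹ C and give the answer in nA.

1.18 nA

I_n = √(2qI·B)
2qI·B = 2 × 1.602×10⁻¹⁹ × 3.18×10⁻⁶ × 1.37×10⁶ = 1.40×10⁻¹⁸ A²
I_n = √(1.40×10⁻¹⁸) = 1.18×10⁻⁹ A = 1.18 nA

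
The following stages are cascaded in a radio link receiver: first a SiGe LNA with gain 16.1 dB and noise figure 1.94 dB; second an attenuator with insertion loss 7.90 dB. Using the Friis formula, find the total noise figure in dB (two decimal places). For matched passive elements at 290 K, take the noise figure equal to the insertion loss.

Convert to linear (a loss of L dB is a gain of −L dB): F_i = 10^(NF_i/10), G_i = 10^(G_i,dB/10)
  Stage 1: F_1 = 10^(1.94/10) = 1.563, G_1 = 10^(16.1/10) = 40.74
  Stage 2: F_2 = 10^(7.90/10) = 6.166, G_2 = 10^(−7.90/10) = 0.1622
Friis cascade:
  F = 1.563 + (6.166 − 1)/40.74 = 1.690
NF = 10 log₁₀(1.690) = 2.28 dB

2.28 dB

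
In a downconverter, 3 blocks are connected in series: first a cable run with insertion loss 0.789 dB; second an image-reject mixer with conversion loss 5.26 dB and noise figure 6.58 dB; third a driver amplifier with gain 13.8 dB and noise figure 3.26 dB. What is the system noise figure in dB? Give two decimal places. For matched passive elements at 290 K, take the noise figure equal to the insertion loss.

Convert to linear (a loss of L dB is a gain of −L dB): F_i = 10^(NF_i/10), G_i = 10^(G_i,dB/10)
  Stage 1: F_1 = 10^(0.789/10) = 1.199, G_1 = 10^(−0.789/10) = 0.8339
  Stage 2: F_2 = 10^(6.58/10) = 4.550, G_2 = 10^(−5.26/10) = 0.2979
  Stage 3: F_3 = 10^(3.26/10) = 2.118, G_3 = 10^(13.8/10) = 23.99
Friis cascade:
  F = 1.199 + (4.550 − 1)/0.8339 + (2.118 − 1)/0.2484 = 9.959
NF = 10 log₁₀(9.959) = 9.98 dB

9.98 dB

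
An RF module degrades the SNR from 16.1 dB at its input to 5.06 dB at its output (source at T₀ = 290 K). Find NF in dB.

11.04 dB

NF (dB) = SNR_in(dB) − SNR_out(dB) when the source is at T₀
NF = 16.1 − 5.06 = 11.04 dB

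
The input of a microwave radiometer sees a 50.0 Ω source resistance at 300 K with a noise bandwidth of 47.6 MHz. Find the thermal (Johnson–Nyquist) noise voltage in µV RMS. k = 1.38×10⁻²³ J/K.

V_n = √(4kTRB)
4kTRB = 4 × 1.38×10⁻²³ × 300 × 5.00×10¹ × 4.76×10⁷ = 3.94×10⁻¹¹ V²
V_n = √(3.94×10⁻¹¹) = 6.28×10⁻⁶ V = 6.28 µV

6.28 µV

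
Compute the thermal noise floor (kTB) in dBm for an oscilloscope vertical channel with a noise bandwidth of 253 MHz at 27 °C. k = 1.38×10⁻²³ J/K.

T = 27 °C + 273.15 = 300.15 K
P_n = kTB = 1.38×10⁻²³ × 300.15 × 2.53×10⁸ = 1.05×10⁻¹² W
In dBm: 10 log₁₀(1.05×10⁻¹² / 10⁻³) = −89.8 dBm

−89.8 dBm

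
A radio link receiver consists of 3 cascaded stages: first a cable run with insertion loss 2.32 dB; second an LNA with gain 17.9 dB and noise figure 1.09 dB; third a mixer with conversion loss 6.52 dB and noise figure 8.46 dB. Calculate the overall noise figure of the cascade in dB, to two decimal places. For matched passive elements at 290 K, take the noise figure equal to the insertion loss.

3.73 dB

Convert to linear (a loss of L dB is a gain of −L dB): F_i = 10^(NF_i/10), G_i = 10^(G_i,dB/10)
  Stage 1: F_1 = 10^(2.32/10) = 1.706, G_1 = 10^(−2.32/10) = 0.5861
  Stage 2: F_2 = 10^(1.09/10) = 1.285, G_2 = 10^(17.9/10) = 61.66
  Stage 3: F_3 = 10^(8.46/10) = 7.015, G_3 = 10^(−6.52/10) = 0.2228
Friis cascade:
  F = 1.706 + (1.285 − 1)/0.5861 + (7.015 − 1)/36.14 = 2.359
NF = 10 log₁₀(2.359) = 3.73 dB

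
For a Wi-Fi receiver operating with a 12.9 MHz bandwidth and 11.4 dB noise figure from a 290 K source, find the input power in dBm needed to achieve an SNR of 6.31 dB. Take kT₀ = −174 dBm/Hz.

−85.2 dBm

Sensitivity = −174 + 10 log₁₀(B) + NF + SNR_min
= −174 + 71.11 + 11.4 + 6.31
= −85.18 dBm → −85.2 dBm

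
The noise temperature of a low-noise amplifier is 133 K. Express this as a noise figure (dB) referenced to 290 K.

1.64 dB

F = 1 + T_e/T₀ = 1 + 133/290 = 1.45862
NF = 10 log₁₀(1.45862) = 1.64 dB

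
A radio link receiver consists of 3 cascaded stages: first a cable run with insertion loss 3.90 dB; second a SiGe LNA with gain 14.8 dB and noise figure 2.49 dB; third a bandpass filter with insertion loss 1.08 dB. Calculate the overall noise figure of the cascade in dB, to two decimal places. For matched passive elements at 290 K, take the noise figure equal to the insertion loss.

Convert to linear (a loss of L dB is a gain of −L dB): F_i = 10^(NF_i/10), G_i = 10^(G_i,dB/10)
  Stage 1: F_1 = 10^(3.90/10) = 2.455, G_1 = 10^(−3.90/10) = 0.4074
  Stage 2: F_2 = 10^(2.49/10) = 1.774, G_2 = 10^(14.8/10) = 30.20
  Stage 3: F_3 = 10^(1.08/10) = 1.282, G_3 = 10^(−1.08/10) = 0.7798
Friis cascade:
  F = 2.455 + (1.774 − 1)/0.4074 + (1.282 − 1)/12.30 = 4.378
NF = 10 log₁₀(4.378) = 6.41 dB

6.41 dB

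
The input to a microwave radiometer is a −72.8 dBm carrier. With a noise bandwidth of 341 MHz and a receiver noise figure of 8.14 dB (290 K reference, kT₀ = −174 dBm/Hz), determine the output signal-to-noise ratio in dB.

Noise floor: N = −174 + 10 log₁₀(B) + NF
10 log₁₀(3.41×10⁸) = 85.33 dB
N = −174 + 85.33 + 8.14 = −80.53 dBm
SNR = P_sig − N = −72.8 − (−80.53) = 7.73 dB → 7.7 dB

7.7 dB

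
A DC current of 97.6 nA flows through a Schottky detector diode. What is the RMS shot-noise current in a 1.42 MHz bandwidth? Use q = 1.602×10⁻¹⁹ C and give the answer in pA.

I_n = √(2qI·B)
2qI·B = 2 × 1.602×10⁻¹⁹ × 9.76×10⁻⁸ × 1.42×10⁶ = 4.44×10⁻²⁰ A²
I_n = √(4.44×10⁻²⁰) = 2.11×10⁻¹⁰ A = 211 pA

211 pA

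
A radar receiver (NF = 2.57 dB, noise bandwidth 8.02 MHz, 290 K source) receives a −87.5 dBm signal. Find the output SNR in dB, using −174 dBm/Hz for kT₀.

Noise floor: N = −174 + 10 log₁₀(B) + NF
10 log₁₀(8.02×10⁶) = 69.04 dB
N = −174 + 69.04 + 2.57 = −102.39 dBm
SNR = P_sig − N = −87.5 − (−102.39) = 14.89 dB → 14.9 dB

14.9 dB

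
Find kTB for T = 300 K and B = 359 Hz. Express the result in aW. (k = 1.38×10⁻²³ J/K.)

1.49 aW

P_n = kTB = 1.38×10⁻²³ × 300 × 3.59×10² = 1.49×10⁻¹⁸ W = 1.49 aW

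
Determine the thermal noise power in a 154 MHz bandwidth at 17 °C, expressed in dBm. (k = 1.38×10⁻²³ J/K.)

−92.1 dBm

T = 17 °C + 273.15 = 290.15 K
P_n = kTB = 1.38×10⁻²³ × 290.15 × 1.54×10⁸ = 6.17×10⁻¹³ W
In dBm: 10 log₁₀(6.17×10⁻¹³ / 10⁻³) = −92.1 dBm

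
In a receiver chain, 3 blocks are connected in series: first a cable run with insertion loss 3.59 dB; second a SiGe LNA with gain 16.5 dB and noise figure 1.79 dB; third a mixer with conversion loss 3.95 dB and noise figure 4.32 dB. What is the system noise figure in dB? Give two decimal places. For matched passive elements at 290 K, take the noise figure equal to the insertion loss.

Convert to linear (a loss of L dB is a gain of −L dB): F_i = 10^(NF_i/10), G_i = 10^(G_i,dB/10)
  Stage 1: F_1 = 10^(3.59/10) = 2.286, G_1 = 10^(−3.59/10) = 0.4375
  Stage 2: F_2 = 10^(1.79/10) = 1.510, G_2 = 10^(16.5/10) = 44.67
  Stage 3: F_3 = 10^(4.32/10) = 2.704, G_3 = 10^(−3.95/10) = 0.4027
Friis cascade:
  F = 2.286 + (1.510 − 1)/0.4375 + (2.704 − 1)/19.54 = 3.539
NF = 10 log₁₀(3.539) = 5.49 dB

5.49 dB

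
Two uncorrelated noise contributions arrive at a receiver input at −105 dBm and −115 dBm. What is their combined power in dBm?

Convert to linear, add, convert back:
P₁ = 3.16×10⁻¹⁴ W, P₂ = 3.16×10⁻¹⁵ W
P_tot = 3.48×10⁻¹⁴ W → 10 log₁₀(P_tot / 10⁻³) = −104.6 dBm

−104.6 dBm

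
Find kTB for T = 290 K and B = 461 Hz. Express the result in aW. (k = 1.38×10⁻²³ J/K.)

1.84 aW

P_n = kTB = 1.38×10⁻²³ × 290 × 4.61×10² = 1.84×10⁻¹⁸ W = 1.84 aW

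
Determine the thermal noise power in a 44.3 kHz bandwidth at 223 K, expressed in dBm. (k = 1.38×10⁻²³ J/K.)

−128.7 dBm

P_n = kTB = 1.38×10⁻²³ × 223 × 4.43×10⁴ = 1.36×10⁻¹⁶ W
In dBm: 10 log₁₀(1.36×10⁻¹⁶ / 10⁻³) = −128.7 dBm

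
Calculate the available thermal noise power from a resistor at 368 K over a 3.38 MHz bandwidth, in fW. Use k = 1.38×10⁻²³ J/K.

17.2 fW

P_n = kTB = 1.38×10⁻²³ × 368 × 3.38×10⁶ = 1.72×10⁻¹⁴ W = 17.2 fW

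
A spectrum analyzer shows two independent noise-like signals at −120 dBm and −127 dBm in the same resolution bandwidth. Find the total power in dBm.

−119.2 dBm

Convert to linear, add, convert back:
P₁ = 1.00×10⁻¹⁵ W, P₂ = 2.00×10⁻¹⁶ W
P_tot = 1.20×10⁻¹⁵ W → 10 log₁₀(P_tot / 10⁻³) = −119.2 dBm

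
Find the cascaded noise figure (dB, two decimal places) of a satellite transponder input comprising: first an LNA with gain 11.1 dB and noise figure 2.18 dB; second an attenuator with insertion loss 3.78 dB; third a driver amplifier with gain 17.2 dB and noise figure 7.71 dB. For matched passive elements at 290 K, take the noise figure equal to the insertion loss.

Convert to linear (a loss of L dB is a gain of −L dB): F_i = 10^(NF_i/10), G_i = 10^(G_i,dB/10)
  Stage 1: F_1 = 10^(2.18/10) = 1.652, G_1 = 10^(11.1/10) = 12.88
  Stage 2: F_2 = 10^(3.78/10) = 2.388, G_2 = 10^(−3.78/10) = 0.4188
  Stage 3: F_3 = 10^(7.71/10) = 5.902, G_3 = 10^(17.2/10) = 52.48
Friis cascade:
  F = 1.652 + (2.388 − 1)/12.88 + (5.902 − 1)/5.395 = 2.668
NF = 10 log₁₀(2.668) = 4.26 dB

4.26 dB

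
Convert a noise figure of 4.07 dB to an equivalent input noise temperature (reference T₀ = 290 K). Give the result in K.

F = 10^(4.07/10) = 2.5527
T_e = (F − 1)·T₀ = (2.5527 − 1) × 290 = 450 K

450 K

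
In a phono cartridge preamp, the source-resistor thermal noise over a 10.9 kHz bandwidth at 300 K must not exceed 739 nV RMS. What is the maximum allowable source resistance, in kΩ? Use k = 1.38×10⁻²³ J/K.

Johnson–Nyquist: V_n = √(4kTRB) ⇒ R = V_n² / (4kTB)
4kTB = 4 × 1.38×10⁻²³ × 300 × 1.09×10⁴ = 1.81×10⁻¹⁶
R = (7.39×10⁻⁷)² / 1.81×10⁻¹⁶ = 3.03×10³ Ω = 3.03 kΩ

3.03 kΩ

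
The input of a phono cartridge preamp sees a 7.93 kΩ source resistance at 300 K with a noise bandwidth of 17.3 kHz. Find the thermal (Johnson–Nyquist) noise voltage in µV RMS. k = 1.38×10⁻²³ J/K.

1.51 µV

V_n = √(4kTRB)
4kTRB = 4 × 1.38×10⁻²³ × 300 × 7.93×10³ × 1.73×10⁴ = 2.27×10⁻¹² V²
V_n = √(2.27×10⁻¹²) = 1.51×10⁻⁶ V = 1.51 µV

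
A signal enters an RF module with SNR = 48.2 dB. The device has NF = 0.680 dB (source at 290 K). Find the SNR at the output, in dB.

By definition F = SNR_in/SNR_out, so in dB: SNR_out = SNR_in − NF
SNR_out = 48.2 − 0.680 = 47.520 dB

47.520 dB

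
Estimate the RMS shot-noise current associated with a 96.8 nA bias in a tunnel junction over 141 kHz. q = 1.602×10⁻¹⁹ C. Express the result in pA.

66.1 pA

I_n = √(2qI·B)
2qI·B = 2 × 1.602×10⁻¹⁹ × 9.68×10⁻⁸ × 1.41×10⁵ = 4.37×10⁻²¹ A²
I_n = √(4.37×10⁻²¹) = 6.61×10⁻¹¹ A = 66.1 pA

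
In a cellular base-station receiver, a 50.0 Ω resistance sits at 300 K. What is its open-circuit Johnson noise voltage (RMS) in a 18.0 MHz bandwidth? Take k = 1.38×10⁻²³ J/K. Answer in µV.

V_n = √(4kTRB)
4kTRB = 4 × 1.38×10⁻²³ × 300 × 5.00×10¹ × 1.80×10⁷ = 1.49×10⁻¹¹ V²
V_n = √(1.49×10⁻¹¹) = 3.86×10⁻⁶ V = 3.86 µV

3.86 µV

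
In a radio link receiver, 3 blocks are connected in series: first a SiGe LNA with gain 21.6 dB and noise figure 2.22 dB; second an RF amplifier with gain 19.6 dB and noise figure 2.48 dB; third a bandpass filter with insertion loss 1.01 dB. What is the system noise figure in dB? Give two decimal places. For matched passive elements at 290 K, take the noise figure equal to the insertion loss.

Convert to linear (a loss of L dB is a gain of −L dB): F_i = 10^(NF_i/10), G_i = 10^(G_i,dB/10)
  Stage 1: F_1 = 10^(2.22/10) = 1.667, G_1 = 10^(21.6/10) = 144.5
  Stage 2: F_2 = 10^(2.48/10) = 1.770, G_2 = 10^(19.6/10) = 91.20
  Stage 3: F_3 = 10^(1.01/10) = 1.262, G_3 = 10^(−1.01/10) = 0.7925
Friis cascade:
  F = 1.667 + (1.770 − 1)/144.5 + (1.262 − 1)/1.318×10⁴ = 1.673
NF = 10 log₁₀(1.673) = 2.23 dB

2.23 dB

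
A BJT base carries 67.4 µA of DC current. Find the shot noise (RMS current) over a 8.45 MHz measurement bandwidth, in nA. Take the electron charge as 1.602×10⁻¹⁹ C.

13.5 nA

I_n = √(2qI·B)
2qI·B = 2 × 1.602×10⁻¹⁹ × 6.74×10⁻⁵ × 8.45×10⁶ = 1.82×10⁻¹⁶ A²
I_n = √(1.82×10⁻¹⁶) = 1.35×10⁻⁸ A = 13.5 nA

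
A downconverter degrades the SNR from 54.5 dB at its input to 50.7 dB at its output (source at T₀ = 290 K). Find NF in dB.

3.8 dB

NF (dB) = SNR_in(dB) − SNR_out(dB) when the source is at T₀
NF = 54.5 − 50.7 = 3.8 dB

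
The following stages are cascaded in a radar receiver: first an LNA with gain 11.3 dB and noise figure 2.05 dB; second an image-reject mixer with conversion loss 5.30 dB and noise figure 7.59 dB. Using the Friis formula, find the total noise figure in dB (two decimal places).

2.91 dB

Convert to linear (a loss of L dB is a gain of −L dB): F_i = 10^(NF_i/10), G_i = 10^(G_i,dB/10)
  Stage 1: F_1 = 10^(2.05/10) = 1.603, G_1 = 10^(11.3/10) = 13.49
  Stage 2: F_2 = 10^(7.59/10) = 5.741, G_2 = 10^(−5.30/10) = 0.2951
Friis cascade:
  F = 1.603 + (5.741 − 1)/13.49 = 1.955
NF = 10 log₁₀(1.955) = 2.91 dB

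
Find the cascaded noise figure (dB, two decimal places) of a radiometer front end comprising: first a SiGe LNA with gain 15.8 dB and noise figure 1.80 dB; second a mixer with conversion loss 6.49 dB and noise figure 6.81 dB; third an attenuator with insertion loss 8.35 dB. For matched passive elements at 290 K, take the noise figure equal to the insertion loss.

Convert to linear (a loss of L dB is a gain of −L dB): F_i = 10^(NF_i/10), G_i = 10^(G_i,dB/10)
  Stage 1: F_1 = 10^(1.80/10) = 1.514, G_1 = 10^(15.8/10) = 38.02
  Stage 2: F_2 = 10^(6.81/10) = 4.797, G_2 = 10^(−6.49/10) = 0.2244
  Stage 3: F_3 = 10^(8.35/10) = 6.839, G_3 = 10^(−8.35/10) = 0.1462
Friis cascade:
  F = 1.514 + (4.797 − 1)/38.02 + (6.839 − 1)/8.531 = 2.298
NF = 10 log₁₀(2.298) = 3.61 dB

3.61 dB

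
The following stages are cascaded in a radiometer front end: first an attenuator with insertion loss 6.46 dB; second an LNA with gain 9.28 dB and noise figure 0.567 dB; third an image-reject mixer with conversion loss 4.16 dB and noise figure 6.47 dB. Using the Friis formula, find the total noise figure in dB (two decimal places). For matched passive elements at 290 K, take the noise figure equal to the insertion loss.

8.35 dB

Convert to linear (a loss of L dB is a gain of −L dB): F_i = 10^(NF_i/10), G_i = 10^(G_i,dB/10)
  Stage 1: F_1 = 10^(6.46/10) = 4.426, G_1 = 10^(−6.46/10) = 0.2259
  Stage 2: F_2 = 10^(0.567/10) = 1.139, G_2 = 10^(9.28/10) = 8.472
  Stage 3: F_3 = 10^(6.47/10) = 4.436, G_3 = 10^(−4.16/10) = 0.3837
Friis cascade:
  F = 4.426 + (1.139 − 1)/0.2259 + (4.436 − 1)/1.914 = 6.838
NF = 10 log₁₀(6.838) = 8.35 dB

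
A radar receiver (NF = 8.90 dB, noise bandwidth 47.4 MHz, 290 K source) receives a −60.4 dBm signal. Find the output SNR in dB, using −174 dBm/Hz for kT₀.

Noise floor: N = −174 + 10 log₁₀(B) + NF
10 log₁₀(4.74×10⁷) = 76.76 dB
N = −174 + 76.76 + 8.90 = −88.34 dBm
SNR = P_sig − N = −60.4 − (−88.34) = 27.94 dB → 27.9 dB

27.9 dB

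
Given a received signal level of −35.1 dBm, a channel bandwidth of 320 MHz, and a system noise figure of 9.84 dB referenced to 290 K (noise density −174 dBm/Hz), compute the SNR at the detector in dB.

44.0 dB

Noise floor: N = −174 + 10 log₁₀(B) + NF
10 log₁₀(3.20×10⁸) = 85.05 dB
N = −174 + 85.05 + 9.84 = −79.11 dBm
SNR = P_sig − N = −35.1 − (−79.11) = 44.01 dB → 44.0 dB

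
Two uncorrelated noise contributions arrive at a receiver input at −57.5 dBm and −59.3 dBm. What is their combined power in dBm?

Convert to linear, add, convert back:
P₁ = 1.78×10⁻⁹ W, P₂ = 1.17×10⁻⁹ W
P_tot = 2.95×10⁻⁹ W → 10 log₁₀(P_tot / 10⁻³) = −55.3 dBm

−55.3 dBm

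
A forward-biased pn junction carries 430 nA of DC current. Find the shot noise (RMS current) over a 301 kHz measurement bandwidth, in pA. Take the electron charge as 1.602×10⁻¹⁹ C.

204 pA

I_n = √(2qI·B)
2qI·B = 2 × 1.602×10⁻¹⁹ × 4.30×10⁻⁷ × 3.01×10⁵ = 4.15×10⁻²⁰ A²
I_n = √(4.15×10⁻²⁰) = 2.04×10⁻¹⁰ A = 204 pA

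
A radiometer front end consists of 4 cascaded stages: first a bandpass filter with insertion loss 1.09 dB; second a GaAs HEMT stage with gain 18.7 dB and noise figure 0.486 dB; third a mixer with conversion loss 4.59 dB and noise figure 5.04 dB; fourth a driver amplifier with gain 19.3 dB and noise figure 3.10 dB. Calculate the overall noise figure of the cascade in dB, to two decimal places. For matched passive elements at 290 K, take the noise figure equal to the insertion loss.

Convert to linear (a loss of L dB is a gain of −L dB): F_i = 10^(NF_i/10), G_i = 10^(G_i,dB/10)
  Stage 1: F_1 = 10^(1.09/10) = 1.285, G_1 = 10^(−1.09/10) = 0.7780
  Stage 2: F_2 = 10^(0.486/10) = 1.118, G_2 = 10^(18.7/10) = 74.13
  Stage 3: F_3 = 10^(5.04/10) = 3.192, G_3 = 10^(−4.59/10) = 0.3475
  Stage 4: F_4 = 10^(3.10/10) = 2.042, G_4 = 10^(19.3/10) = 85.11
Friis cascade:
  F = 1.285 + (1.118 − 1)/0.7780 + (3.192 − 1)/57.68 + (2.042 − 1)/20.04 = 1.527
NF = 10 log₁₀(1.527) = 1.84 dB

1.84 dB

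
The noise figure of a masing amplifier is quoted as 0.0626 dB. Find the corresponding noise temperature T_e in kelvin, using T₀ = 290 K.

4.21 K

F = 10^(0.0626/10) = 1.01452
T_e = (F − 1)·T₀ = (1.01452 − 1) × 290 = 4.21 K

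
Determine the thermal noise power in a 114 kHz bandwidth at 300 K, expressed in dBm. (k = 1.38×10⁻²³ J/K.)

P_n = kTB = 1.38×10⁻²³ × 300 × 1.14×10⁵ = 4.72×10⁻¹⁶ W
In dBm: 10 log₁₀(4.72×10⁻¹⁶ / 10⁻³) = −123.3 dBm

−123.3 dBm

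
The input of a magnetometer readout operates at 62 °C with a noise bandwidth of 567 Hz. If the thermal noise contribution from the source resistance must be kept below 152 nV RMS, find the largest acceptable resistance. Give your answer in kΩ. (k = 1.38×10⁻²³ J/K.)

2.20 kΩ

T = 62 °C + 273.15 = 335.15 K
Johnson–Nyquist: V_n = √(4kTRB) ⇒ R = V_n² / (4kTB)
4kTB = 4 × 1.38×10⁻²³ × 335.15 × 5.67×10² = 1.05×10⁻¹⁷
R = (1.52×10⁻⁷)² / 1.05×10⁻¹⁷ = 2.20×10³ Ω = 2.20 kΩ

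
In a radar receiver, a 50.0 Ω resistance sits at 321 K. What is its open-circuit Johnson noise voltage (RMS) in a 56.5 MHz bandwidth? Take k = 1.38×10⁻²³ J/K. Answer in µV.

V_n = √(4kTRB)
4kTRB = 4 × 1.38×10⁻²³ × 321 × 5.00×10¹ × 5.65×10⁷ = 5.01×10⁻¹¹ V²
V_n = √(5.01×10⁻¹¹) = 7.08×10⁻⁶ V = 7.08 µV

7.08 µV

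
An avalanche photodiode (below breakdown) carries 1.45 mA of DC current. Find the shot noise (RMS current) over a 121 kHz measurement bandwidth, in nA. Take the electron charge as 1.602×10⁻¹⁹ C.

7.50 nA

I_n = √(2qI·B)
2qI·B = 2 × 1.602×10⁻¹⁹ × 1.45×10⁻³ × 1.21×10⁵ = 5.62×10⁻¹⁷ A²
I_n = √(5.62×10⁻¹⁷) = 7.50×10⁻⁹ A = 7.50 nA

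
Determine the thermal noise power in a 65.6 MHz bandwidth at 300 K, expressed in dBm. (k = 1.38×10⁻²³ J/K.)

P_n = kTB = 1.38×10⁻²³ × 300 × 6.56×10⁷ = 2.72×10⁻¹³ W
In dBm: 10 log₁₀(2.72×10⁻¹³ / 10⁻³) = −95.7 dBm

−95.7 dBm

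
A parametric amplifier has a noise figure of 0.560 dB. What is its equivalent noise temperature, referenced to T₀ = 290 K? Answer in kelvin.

39.9 K

F = 10^(0.560/10) = 1.13763
T_e = (F − 1)·T₀ = (1.13763 − 1) × 290 = 39.9 K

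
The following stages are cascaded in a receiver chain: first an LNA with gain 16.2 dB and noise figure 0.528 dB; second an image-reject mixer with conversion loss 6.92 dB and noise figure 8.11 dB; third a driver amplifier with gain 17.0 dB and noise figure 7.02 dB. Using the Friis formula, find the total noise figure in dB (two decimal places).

Convert to linear (a loss of L dB is a gain of −L dB): F_i = 10^(NF_i/10), G_i = 10^(G_i,dB/10)
  Stage 1: F_1 = 10^(0.528/10) = 1.129, G_1 = 10^(16.2/10) = 41.69
  Stage 2: F_2 = 10^(8.11/10) = 6.471, G_2 = 10^(−6.92/10) = 0.2032
  Stage 3: F_3 = 10^(7.02/10) = 5.035, G_3 = 10^(17.0/10) = 50.12
Friis cascade:
  F = 1.129 + (6.471 − 1)/41.69 + (5.035 − 1)/8.472 = 1.737
NF = 10 log₁₀(1.737) = 2.40 dB

2.40 dB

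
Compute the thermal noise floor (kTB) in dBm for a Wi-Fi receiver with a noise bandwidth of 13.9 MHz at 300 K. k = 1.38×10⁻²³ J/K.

P_n = kTB = 1.38×10⁻²³ × 300 × 1.39×10⁷ = 5.75×10⁻¹⁴ W
In dBm: 10 log₁₀(5.75×10⁻¹⁴ / 10⁻³) = −102.4 dBm

−102.4 dBm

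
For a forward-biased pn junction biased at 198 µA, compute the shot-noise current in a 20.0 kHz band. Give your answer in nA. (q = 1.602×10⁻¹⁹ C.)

1.13 nA

I_n = √(2qI·B)
2qI·B = 2 × 1.602×10⁻¹⁹ × 1.98×10⁻⁴ × 2.00×10⁴ = 1.27×10⁻¹⁸ A²
I_n = √(1.27×10⁻¹⁸) = 1.13×10⁻⁹ A = 1.13 nA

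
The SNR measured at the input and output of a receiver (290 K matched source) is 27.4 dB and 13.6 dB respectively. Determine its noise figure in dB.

NF (dB) = SNR_in(dB) − SNR_out(dB) when the source is at T₀
NF = 27.4 − 13.6 = 13.8 dB

13.8 dB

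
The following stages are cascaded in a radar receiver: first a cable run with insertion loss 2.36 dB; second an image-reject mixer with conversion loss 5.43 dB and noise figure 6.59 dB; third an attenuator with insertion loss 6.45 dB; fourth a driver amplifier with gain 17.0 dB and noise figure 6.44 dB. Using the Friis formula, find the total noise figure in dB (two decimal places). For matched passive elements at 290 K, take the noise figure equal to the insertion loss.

20.75 dB

Convert to linear (a loss of L dB is a gain of −L dB): F_i = 10^(NF_i/10), G_i = 10^(G_i,dB/10)
  Stage 1: F_1 = 10^(2.36/10) = 1.722, G_1 = 10^(−2.36/10) = 0.5808
  Stage 2: F_2 = 10^(6.59/10) = 4.560, G_2 = 10^(−5.43/10) = 0.2864
  Stage 3: F_3 = 10^(6.45/10) = 4.416, G_3 = 10^(−6.45/10) = 0.2265
  Stage 4: F_4 = 10^(6.44/10) = 4.406, G_4 = 10^(17.0/10) = 50.12
Friis cascade:
  F = 1.722 + (4.560 − 1)/0.5808 + (4.416 − 1)/0.1663 + (4.406 − 1)/0.03767 = 118.8
NF = 10 log₁₀(118.8) = 20.75 dB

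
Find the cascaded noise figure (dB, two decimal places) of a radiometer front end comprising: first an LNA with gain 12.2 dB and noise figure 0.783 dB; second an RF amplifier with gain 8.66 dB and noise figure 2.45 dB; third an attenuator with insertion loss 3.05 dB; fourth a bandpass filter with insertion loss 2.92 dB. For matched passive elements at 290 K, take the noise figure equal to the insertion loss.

1.03 dB

Convert to linear (a loss of L dB is a gain of −L dB): F_i = 10^(NF_i/10), G_i = 10^(G_i,dB/10)
  Stage 1: F_1 = 10^(0.783/10) = 1.198, G_1 = 10^(12.2/10) = 16.60
  Stage 2: F_2 = 10^(2.45/10) = 1.758, G_2 = 10^(8.66/10) = 7.345
  Stage 3: F_3 = 10^(3.05/10) = 2.018, G_3 = 10^(−3.05/10) = 0.4955
  Stage 4: F_4 = 10^(2.92/10) = 1.959, G_4 = 10^(−2.92/10) = 0.5105
Friis cascade:
  F = 1.198 + (1.758 − 1)/16.60 + (2.018 − 1)/121.9 + (1.959 − 1)/60.39 = 1.267
NF = 10 log₁₀(1.267) = 1.03 dB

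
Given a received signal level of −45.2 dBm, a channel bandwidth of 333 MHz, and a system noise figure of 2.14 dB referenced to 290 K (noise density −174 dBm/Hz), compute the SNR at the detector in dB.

Noise floor: N = −174 + 10 log₁₀(B) + NF
10 log₁₀(3.33×10⁸) = 85.22 dB
N = −174 + 85.22 + 2.14 = −86.64 dBm
SNR = P_sig − N = −45.2 − (−86.64) = 41.44 dB → 41.4 dB

41.4 dB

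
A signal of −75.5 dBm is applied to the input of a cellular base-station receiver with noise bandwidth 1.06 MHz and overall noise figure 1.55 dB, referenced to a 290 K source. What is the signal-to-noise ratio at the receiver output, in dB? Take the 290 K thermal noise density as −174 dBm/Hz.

36.7 dB

Noise floor: N = −174 + 10 log₁₀(B) + NF
10 log₁₀(1.06×10⁶) = 60.25 dB
N = −174 + 60.25 + 1.55 = −112.20 dBm
SNR = P_sig − N = −75.5 − (−112.20) = 36.70 dB → 36.7 dB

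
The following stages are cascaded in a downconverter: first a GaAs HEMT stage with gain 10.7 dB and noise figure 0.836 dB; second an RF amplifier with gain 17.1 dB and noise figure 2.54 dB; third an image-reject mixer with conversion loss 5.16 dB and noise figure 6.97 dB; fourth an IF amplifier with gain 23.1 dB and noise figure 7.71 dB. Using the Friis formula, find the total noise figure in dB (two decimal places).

Convert to linear (a loss of L dB is a gain of −L dB): F_i = 10^(NF_i/10), G_i = 10^(G_i,dB/10)
  Stage 1: F_1 = 10^(0.836/10) = 1.212, G_1 = 10^(10.7/10) = 11.75
  Stage 2: F_2 = 10^(2.54/10) = 1.795, G_2 = 10^(17.1/10) = 51.29
  Stage 3: F_3 = 10^(6.97/10) = 4.977, G_3 = 10^(−5.16/10) = 0.3048
  Stage 4: F_4 = 10^(7.71/10) = 5.902, G_4 = 10^(23.1/10) = 204.2
Friis cascade:
  F = 1.212 + (1.795 − 1)/11.75 + (4.977 − 1)/602.6 + (5.902 − 1)/183.7 = 1.313
NF = 10 log₁₀(1.313) = 1.18 dB

1.18 dB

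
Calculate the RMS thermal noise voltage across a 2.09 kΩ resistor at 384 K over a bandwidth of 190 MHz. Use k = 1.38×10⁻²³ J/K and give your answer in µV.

91.7 µV

V_n = √(4kTRB)
4kTRB = 4 × 1.38×10⁻²³ × 384 × 2.09×10³ × 1.90×10⁸ = 8.42×10⁻⁹ V²
V_n = √(8.42×10⁻⁹) = 9.17×10⁻⁵ V = 91.7 µV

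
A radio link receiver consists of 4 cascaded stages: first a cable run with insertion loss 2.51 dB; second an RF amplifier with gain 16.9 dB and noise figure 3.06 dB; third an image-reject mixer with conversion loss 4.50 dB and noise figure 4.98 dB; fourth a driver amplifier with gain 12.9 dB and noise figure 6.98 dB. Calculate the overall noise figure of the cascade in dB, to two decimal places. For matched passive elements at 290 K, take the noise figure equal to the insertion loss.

6.12 dB

Convert to linear (a loss of L dB is a gain of −L dB): F_i = 10^(NF_i/10), G_i = 10^(G_i,dB/10)
  Stage 1: F_1 = 10^(2.51/10) = 1.782, G_1 = 10^(−2.51/10) = 0.5610
  Stage 2: F_2 = 10^(3.06/10) = 2.023, G_2 = 10^(16.9/10) = 48.98
  Stage 3: F_3 = 10^(4.98/10) = 3.148, G_3 = 10^(−4.50/10) = 0.3548
  Stage 4: F_4 = 10^(6.98/10) = 4.989, G_4 = 10^(12.9/10) = 19.50
Friis cascade:
  F = 1.782 + (2.023 − 1)/0.5610 + (3.148 − 1)/27.48 + (4.989 − 1)/9.750 = 4.093
NF = 10 log₁₀(4.093) = 6.12 dB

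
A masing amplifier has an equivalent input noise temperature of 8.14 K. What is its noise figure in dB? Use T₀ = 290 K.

0.120 dB

F = 1 + T_e/T₀ = 1 + 8.14/290 = 1.02807
NF = 10 log₁₀(1.02807) = 0.120 dB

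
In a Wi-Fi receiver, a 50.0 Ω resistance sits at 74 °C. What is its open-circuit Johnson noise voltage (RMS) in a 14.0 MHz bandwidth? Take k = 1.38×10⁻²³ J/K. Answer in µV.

T = 74 °C + 273.15 = 347.15 K
V_n = √(4kTRB)
4kTRB = 4 × 1.38×10⁻²³ × 347.15 × 5.00×10¹ × 1.40×10⁷ = 1.34×10⁻¹¹ V²
V_n = √(1.34×10⁻¹¹) = 3.66×10⁻⁶ V = 3.66 µV

3.66 µV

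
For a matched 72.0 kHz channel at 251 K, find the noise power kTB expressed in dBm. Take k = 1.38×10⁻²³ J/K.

P_n = kTB = 1.38×10⁻²³ × 251 × 7.20×10⁴ = 2.49×10⁻¹⁶ W
In dBm: 10 log₁₀(2.49×10⁻¹⁶ / 10⁻³) = −126.0 dBm

−126.0 dBm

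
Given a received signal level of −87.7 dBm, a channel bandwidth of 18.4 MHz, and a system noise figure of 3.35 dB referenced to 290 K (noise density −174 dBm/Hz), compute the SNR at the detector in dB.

Noise floor: N = −174 + 10 log₁₀(B) + NF
10 log₁₀(1.84×10⁷) = 72.65 dB
N = −174 + 72.65 + 3.35 = −98.00 dBm
SNR = P_sig − N = −87.7 − (−98.00) = 10.30 dB → 10.3 dB

10.3 dB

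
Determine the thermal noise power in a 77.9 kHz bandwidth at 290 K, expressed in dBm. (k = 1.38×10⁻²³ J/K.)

−125.1 dBm

P_n = kTB = 1.38×10⁻²³ × 290 × 7.79×10⁴ = 3.12×10⁻¹⁶ W
In dBm: 10 log₁₀(3.12×10⁻¹⁶ / 10⁻³) = −125.1 dBm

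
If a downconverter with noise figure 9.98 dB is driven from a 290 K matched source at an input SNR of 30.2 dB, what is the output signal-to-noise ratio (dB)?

By definition F = SNR_in/SNR_out, so in dB: SNR_out = SNR_in − NF
SNR_out = 30.2 − 9.98 = 20.22 dB

20.22 dB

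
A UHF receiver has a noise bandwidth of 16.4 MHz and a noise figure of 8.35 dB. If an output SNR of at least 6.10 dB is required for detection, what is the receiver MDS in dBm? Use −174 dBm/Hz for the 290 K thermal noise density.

Sensitivity = −174 + 10 log₁₀(B) + NF + SNR_min
= −174 + 72.15 + 8.35 + 6.10
= −87.40 dBm → −87.4 dBm

−87.4 dBm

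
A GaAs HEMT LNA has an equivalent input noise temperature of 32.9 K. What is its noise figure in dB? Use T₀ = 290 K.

0.467 dB

F = 1 + T_e/T₀ = 1 + 32.9/290 = 1.11345
NF = 10 log₁₀(1.11345) = 0.467 dB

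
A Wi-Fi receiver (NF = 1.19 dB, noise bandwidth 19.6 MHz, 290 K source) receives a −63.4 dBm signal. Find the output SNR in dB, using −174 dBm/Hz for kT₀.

Noise floor: N = −174 + 10 log₁₀(B) + NF
10 log₁₀(1.96×10⁷) = 72.92 dB
N = −174 + 72.92 + 1.19 = −99.89 dBm
SNR = P_sig − N = −63.4 − (−99.89) = 36.49 dB → 36.5 dB

36.5 dB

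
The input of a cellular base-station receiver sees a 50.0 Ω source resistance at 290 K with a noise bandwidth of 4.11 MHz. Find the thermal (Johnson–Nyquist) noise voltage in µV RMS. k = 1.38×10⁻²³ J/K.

V_n = √(4kTRB)
4kTRB = 4 × 1.38×10⁻²³ × 290 × 5.00×10¹ × 4.11×10⁶ = 3.29×10⁻¹² V²
V_n = √(3.29×10⁻¹²) = 1.81×10⁻⁶ V = 1.81 µV

1.81 µV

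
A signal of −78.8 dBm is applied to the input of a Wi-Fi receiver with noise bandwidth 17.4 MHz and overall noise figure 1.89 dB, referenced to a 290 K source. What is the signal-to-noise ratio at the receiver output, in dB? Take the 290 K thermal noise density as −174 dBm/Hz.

20.9 dB

Noise floor: N = −174 + 10 log₁₀(B) + NF
10 log₁₀(1.74×10⁷) = 72.41 dB
N = −174 + 72.41 + 1.89 = −99.70 dBm
SNR = P_sig − N = −78.8 − (−99.70) = 20.90 dB → 20.9 dB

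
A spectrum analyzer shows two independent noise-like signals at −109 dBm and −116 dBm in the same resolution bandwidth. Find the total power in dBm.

Convert to linear, add, convert back:
P₁ = 1.26×10⁻¹⁴ W, P₂ = 2.51×10⁻¹⁵ W
P_tot = 1.51×10⁻¹⁴ W → 10 log₁₀(P_tot / 10⁻³) = −108.2 dBm

−108.2 dBm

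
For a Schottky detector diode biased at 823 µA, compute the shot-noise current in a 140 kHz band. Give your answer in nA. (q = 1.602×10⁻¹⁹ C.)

I_n = √(2qI·B)
2qI·B = 2 × 1.602×10⁻¹⁹ × 8.23×10⁻⁴ × 1.40×10⁵ = 3.69×10⁻¹⁷ A²
I_n = √(3.69×10⁻¹⁷) = 6.08×10⁻⁹ A = 6.08 nA

6.08 nA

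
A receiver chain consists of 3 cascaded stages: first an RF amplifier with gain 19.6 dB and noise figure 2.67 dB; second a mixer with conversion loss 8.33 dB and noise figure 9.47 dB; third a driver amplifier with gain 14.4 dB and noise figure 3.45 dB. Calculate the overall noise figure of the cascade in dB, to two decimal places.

3.07 dB

Convert to linear (a loss of L dB is a gain of −L dB): F_i = 10^(NF_i/10), G_i = 10^(G_i,dB/10)
  Stage 1: F_1 = 10^(2.67/10) = 1.849, G_1 = 10^(19.6/10) = 91.20
  Stage 2: F_2 = 10^(9.47/10) = 8.851, G_2 = 10^(−8.33/10) = 0.1469
  Stage 3: F_3 = 10^(3.45/10) = 2.213, G_3 = 10^(14.4/10) = 27.54
Friis cascade:
  F = 1.849 + (8.851 − 1)/91.20 + (2.213 − 1)/13.40 = 2.026
NF = 10 log₁₀(2.026) = 3.07 dB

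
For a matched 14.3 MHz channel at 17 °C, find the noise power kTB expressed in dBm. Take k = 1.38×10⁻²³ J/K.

T = 17 °C + 273.15 = 290.15 K
P_n = kTB = 1.38×10⁻²³ × 290.15 × 1.43×10⁷ = 5.73×10⁻¹⁴ W
In dBm: 10 log₁₀(5.73×10⁻¹⁴ / 10⁻³) = −102.4 dBm

−102.4 dBm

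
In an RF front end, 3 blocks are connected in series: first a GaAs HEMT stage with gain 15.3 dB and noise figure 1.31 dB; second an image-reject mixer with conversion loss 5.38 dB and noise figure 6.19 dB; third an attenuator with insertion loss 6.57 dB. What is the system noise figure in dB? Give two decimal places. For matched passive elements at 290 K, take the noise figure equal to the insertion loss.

Convert to linear (a loss of L dB is a gain of −L dB): F_i = 10^(NF_i/10), G_i = 10^(G_i,dB/10)
  Stage 1: F_1 = 10^(1.31/10) = 1.352, G_1 = 10^(15.3/10) = 33.88
  Stage 2: F_2 = 10^(6.19/10) = 4.159, G_2 = 10^(−5.38/10) = 0.2897
  Stage 3: F_3 = 10^(6.57/10) = 4.539, G_3 = 10^(−6.57/10) = 0.2203
Friis cascade:
  F = 1.352 + (4.159 − 1)/33.88 + (4.539 − 1)/9.817 = 1.806
NF = 10 log₁₀(1.806) = 2.57 dB

2.57 dB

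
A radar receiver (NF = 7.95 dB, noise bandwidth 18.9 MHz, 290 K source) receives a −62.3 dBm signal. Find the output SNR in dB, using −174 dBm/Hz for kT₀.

31.0 dB

Noise floor: N = −174 + 10 log₁₀(B) + NF
10 log₁₀(1.89×10⁷) = 72.76 dB
N = −174 + 72.76 + 7.95 = −93.29 dBm
SNR = P_sig − N = −62.3 − (−93.29) = 30.99 dB → 31.0 dB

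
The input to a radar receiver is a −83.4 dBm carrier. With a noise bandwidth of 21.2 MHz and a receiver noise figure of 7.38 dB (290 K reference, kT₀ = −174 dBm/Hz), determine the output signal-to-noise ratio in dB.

10.0 dB

Noise floor: N = −174 + 10 log₁₀(B) + NF
10 log₁₀(2.12×10⁷) = 73.26 dB
N = −174 + 73.26 + 7.38 = −93.36 dBm
SNR = P_sig − N = −83.4 − (−93.36) = 9.96 dB → 10.0 dB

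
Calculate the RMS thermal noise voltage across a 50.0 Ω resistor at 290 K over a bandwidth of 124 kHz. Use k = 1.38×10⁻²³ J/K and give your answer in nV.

315 nV

V_n = √(4kTRB)
4kTRB = 4 × 1.38×10⁻²³ × 290 × 5.00×10¹ × 1.24×10⁵ = 9.92×10⁻¹⁴ V²
V_n = √(9.92×10⁻¹⁴) = 3.15×10⁻⁷ V = 315 nV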